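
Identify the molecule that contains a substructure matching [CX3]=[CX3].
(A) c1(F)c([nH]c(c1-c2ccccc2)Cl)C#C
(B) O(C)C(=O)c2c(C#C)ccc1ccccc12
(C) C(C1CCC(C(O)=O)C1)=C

C

[CX3]=[CX3] describes a non-aromatic C=C double bond between two sp2 carbons (an alkene).
(A) has an ethynyl group (-C#CH) but the C-C bond is a triple bond, not a double bond.
(B) has an ethynyl group (-C#CH) but the C-C bond is a triple bond, not a double bond.
(C) contains a vinyl group (-CH=CH2), which satisfies every atom and bond constraint.
So the answer is (C).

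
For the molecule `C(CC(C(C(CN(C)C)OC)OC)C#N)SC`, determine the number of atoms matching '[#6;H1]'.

3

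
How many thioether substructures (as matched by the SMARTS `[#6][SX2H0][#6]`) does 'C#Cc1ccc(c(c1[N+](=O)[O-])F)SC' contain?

[#6][SX2H0][#6] is the SMARTS for a thioether: an aliphatic sulfur bridging two carbons with no H on the sulfur.
Exactly one fragment in the molecule meets all constraints, giving 1 match.

1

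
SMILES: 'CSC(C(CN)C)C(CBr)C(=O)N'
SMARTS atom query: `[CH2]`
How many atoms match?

2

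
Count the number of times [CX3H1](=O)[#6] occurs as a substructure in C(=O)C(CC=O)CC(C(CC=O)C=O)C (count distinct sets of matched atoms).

4

[CX3H1](=O)[#6] is the SMARTS for an aldehyde: an sp2 carbon with one H, double-bonded to O and single-bonded to carbon.
The molecule carries 4 separate instances of an aldehyde (-CHO) meeting every constraint; each maps to a distinct set of atoms, giving 4 matches.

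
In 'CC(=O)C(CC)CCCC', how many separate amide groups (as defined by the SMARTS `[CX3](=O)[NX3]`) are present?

0

[CX3](=O)[NX3] is the SMARTS for an amide: a carbonyl carbon bonded to a trivalent nitrogen.
No fragment in the molecule satisfies every constraint, giving 0 matches.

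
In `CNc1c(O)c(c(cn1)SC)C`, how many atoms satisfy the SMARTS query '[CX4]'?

The query [CX4] means: C with X4: aliphatic carbon with exactly 4 total connections (bonds + H).
Check the 12 heavy atoms by environment: 1× n (aromatic, X2) → no; 5× c (aromatic, X3) → no; 3× C (X4) → match; 1× O (X2) → no; 1× N (X3) → no; 1× S (X2) → no.
That gives 3 matching atoms.

3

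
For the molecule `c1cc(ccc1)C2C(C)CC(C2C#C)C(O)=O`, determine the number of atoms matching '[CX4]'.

6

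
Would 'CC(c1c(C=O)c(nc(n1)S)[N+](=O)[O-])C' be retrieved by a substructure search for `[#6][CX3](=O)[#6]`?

No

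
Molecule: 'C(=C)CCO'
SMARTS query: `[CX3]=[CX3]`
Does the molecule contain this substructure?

The pattern [CX3]=[CX3] describes a non-aromatic C=C double bond between two sp2 carbons — an alkene.
The molecule carries a vinyl group (-CH=CH2), whose atoms satisfy every constraint of the query, so the pattern matches.

Yes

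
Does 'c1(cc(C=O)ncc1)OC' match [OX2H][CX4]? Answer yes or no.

No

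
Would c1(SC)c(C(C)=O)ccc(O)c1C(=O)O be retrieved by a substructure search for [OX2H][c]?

Yes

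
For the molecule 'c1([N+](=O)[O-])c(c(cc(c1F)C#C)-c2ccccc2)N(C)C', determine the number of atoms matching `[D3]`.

The query [D3] means: atom with exactly three heavy-atom neighbours.
Check the 21 heavy atoms by environment: 6× c (aromatic, D3) → match; 6× c (aromatic, D2) → no; 1× N (charge +1, D3) → match; 1× O (charge -1, D1) → no; 1× O (D1) → no; 1× N (D3) → match; 3× C (D1) → no; 1× F (D1) → no; 1× C (D2) → no.
Summing the matching environments: 6 + 1 + 1 = 8 matching atoms.

8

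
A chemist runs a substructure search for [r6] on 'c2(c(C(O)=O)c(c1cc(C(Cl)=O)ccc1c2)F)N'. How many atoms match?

10

The query [r6] means: r6 matches atoms in a six-membered ring.
Check the 18 heavy atoms by environment: 10× c (aromatic, in 6-ring) → match; 1× F (acyclic) → no; 1× N (acyclic) → no; 2× C (acyclic) → no; 3× O (acyclic) → no; 1× Cl (acyclic) → no.
That gives 10 matching atoms.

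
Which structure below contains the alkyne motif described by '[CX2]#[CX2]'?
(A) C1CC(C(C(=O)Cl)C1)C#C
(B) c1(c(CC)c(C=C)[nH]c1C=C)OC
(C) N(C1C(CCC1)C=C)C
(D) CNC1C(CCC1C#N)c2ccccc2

A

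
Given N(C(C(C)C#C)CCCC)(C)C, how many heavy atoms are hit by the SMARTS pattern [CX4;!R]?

Check the 12 heavy atoms by environment: 9× C (X4, acyclic) → match; 1× N (X3, acyclic) → no; 2× C (X2, acyclic) → no.
That gives 9 matching atoms.

9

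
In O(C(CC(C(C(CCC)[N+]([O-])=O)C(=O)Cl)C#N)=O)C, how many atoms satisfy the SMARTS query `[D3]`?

The query [D3] means: atom with exactly three heavy-atom neighbours.
Check the 19 heavy atoms by environment: 2× C (D1) → no; 4× C (D2) → no; 5× C (D3) → match; 3× O (D1) → no; 1× O (D2) → no; 1× N (D1) → no; 1× Cl (D1) → no; 1× N (charge +1, D3) → match; 1× O (charge -1, D1) → no.
Summing the matching environments: 5 + 1 = 6 matching atoms.

6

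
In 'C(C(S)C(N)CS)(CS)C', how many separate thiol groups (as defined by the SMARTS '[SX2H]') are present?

3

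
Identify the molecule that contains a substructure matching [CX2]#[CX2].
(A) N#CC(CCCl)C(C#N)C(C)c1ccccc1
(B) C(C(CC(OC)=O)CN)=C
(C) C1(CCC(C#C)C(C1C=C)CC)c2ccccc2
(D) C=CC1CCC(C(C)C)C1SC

[CX2]#[CX2] describes a carbon-carbon triple bond (an alkyne).
(A) has a nitrile (-C#N) but the triple bond is C#N, not C#C.
(B) has a vinyl group (-CH=CH2) but the C=C is a double bond; both carbons are CX3, not CX2.
(C) contains an ethynyl group (-C#CH), which satisfies every atom and bond constraint.
(D) has a vinyl group (-CH=CH2) but the C=C is a double bond; both carbons are CX3, not CX2.
So the answer is (C).

C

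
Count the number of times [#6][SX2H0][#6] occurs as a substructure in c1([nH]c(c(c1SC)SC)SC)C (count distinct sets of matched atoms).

3

[#6][SX2H0][#6] is the SMARTS for a thioether: an aliphatic sulfur bridging two carbons with no H on the sulfur.
The molecule carries 3 separate instances of a methylthio ether (-SCH3) meeting every constraint; each maps to a distinct set of atoms, giving 3 matches.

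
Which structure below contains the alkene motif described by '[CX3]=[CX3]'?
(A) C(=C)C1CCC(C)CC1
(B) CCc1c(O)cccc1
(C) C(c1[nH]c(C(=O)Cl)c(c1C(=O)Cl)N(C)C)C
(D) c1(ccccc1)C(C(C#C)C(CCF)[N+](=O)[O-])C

A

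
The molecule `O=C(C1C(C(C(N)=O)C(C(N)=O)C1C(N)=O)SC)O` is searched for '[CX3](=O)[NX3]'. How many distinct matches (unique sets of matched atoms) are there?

[CX3](=O)[NX3] is the SMARTS for an amide: a carbonyl carbon bonded to a trivalent nitrogen.
The molecule carries 3 separate instances of a primary amide (-C(=O)NH2) meeting every constraint; each maps to a distinct set of atoms, giving 3 matches.

3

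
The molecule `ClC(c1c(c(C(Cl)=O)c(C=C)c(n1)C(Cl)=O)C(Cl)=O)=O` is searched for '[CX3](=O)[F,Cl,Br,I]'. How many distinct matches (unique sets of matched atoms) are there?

[CX3](=O)[F,Cl,Br,I] is the SMARTS for an acyl halide: a carbonyl carbon bonded to a halogen.
The molecule carries 4 separate instances of an acyl chloride (-C(=O)Cl) meeting every constraint; each maps to a distinct set of atoms, giving 4 matches.

4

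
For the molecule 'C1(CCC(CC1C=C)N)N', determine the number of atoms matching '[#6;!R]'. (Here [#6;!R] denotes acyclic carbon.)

2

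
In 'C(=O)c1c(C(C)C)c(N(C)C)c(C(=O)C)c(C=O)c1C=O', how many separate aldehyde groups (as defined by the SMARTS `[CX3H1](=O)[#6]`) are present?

3

[CX3H1](=O)[#6] is the SMARTS for an aldehyde: an sp2 carbon with one H, double-bonded to O and single-bonded to carbon.
The molecule carries 3 separate instances of an aldehyde (-CHO) meeting every constraint; each maps to a distinct set of atoms, giving 3 matches.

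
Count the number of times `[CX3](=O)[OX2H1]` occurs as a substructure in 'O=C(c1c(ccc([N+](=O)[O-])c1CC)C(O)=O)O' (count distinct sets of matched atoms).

[CX3](=O)[OX2H1] is the SMARTS for a carboxylic acid: an sp2 carbon double-bonded to O and single-bonded to an -OH oxygen.
The molecule carries 2 separate instances of a carboxylic acid group (-C(=O)OH) meeting every constraint; each maps to a distinct set of atoms, giving 2 matches.

2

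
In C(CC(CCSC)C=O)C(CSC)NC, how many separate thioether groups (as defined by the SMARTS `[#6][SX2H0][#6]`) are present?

2

[#6][SX2H0][#6] is the SMARTS for a thioether: an aliphatic sulfur bridging two carbons with no H on the sulfur.
The molecule carries 2 separate instances of a methylthio ether (-SCH3) meeting every constraint; each maps to a distinct set of atoms, giving 2 matches.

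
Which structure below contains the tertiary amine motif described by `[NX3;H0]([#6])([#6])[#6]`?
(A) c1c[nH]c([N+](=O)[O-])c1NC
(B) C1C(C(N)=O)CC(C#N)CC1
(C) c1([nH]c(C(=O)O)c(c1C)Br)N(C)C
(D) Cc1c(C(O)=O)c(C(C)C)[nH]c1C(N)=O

C

[NX3;H0]([#6])([#6])[#6] describes a trivalent nitrogen with no H, bonded to three carbons (a tertiary amine).
(A) has an N-methylamino group (-NHCH3) but the nitrogen still has one H (H1), not H0.
(B) has a primary amide (-C(=O)NH2) but the amide nitrogen has H2 and only one carbon neighbour.
(C) contains a dimethylamino group (-N(CH3)2), which satisfies every atom and bond constraint.
(D) has a primary amide (-C(=O)NH2) but the amide nitrogen has H2 and only one carbon neighbour.
So the answer is (C).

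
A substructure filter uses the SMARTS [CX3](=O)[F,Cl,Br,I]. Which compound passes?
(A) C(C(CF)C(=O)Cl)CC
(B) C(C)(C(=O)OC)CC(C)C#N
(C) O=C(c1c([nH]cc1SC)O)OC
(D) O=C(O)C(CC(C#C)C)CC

[CX3](=O)[F,Cl,Br,I] describes a carbonyl carbon bonded to a halogen (an acyl halide).
(A) contains an acyl chloride (-C(=O)Cl), which satisfies every atom and bond constraint.
(B) has a methyl-ester group (-C(=O)OCH3) but the carbonyl is bonded to -O-C, not to a halogen.
(C) has a methyl-ester group (-C(=O)OCH3) but the carbonyl is bonded to -O-C, not to a halogen.
(D) has a carboxylic acid group (-C(=O)OH) but the carbonyl is bonded to -OH, not to a halogen.
So the answer is (A).

A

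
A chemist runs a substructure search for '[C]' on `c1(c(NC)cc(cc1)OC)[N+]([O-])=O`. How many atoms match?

2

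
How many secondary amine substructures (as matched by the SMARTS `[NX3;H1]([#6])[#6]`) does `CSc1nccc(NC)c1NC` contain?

2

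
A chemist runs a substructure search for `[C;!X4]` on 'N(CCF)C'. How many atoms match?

0

Check the 5 heavy atoms by environment: 3× C (X4) → no; 1× N (X3) → no; 1× F (X1) → no.
No environment satisfies the query, so 0 matching atoms.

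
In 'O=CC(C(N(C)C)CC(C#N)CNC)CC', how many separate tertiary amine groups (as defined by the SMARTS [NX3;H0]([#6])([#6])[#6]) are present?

[NX3;H0]([#6])([#6])[#6] is the SMARTS for a tertiary amine: a trivalent nitrogen with no H, bonded to three carbons.
Exactly one fragment in the molecule meets all constraints, giving 1 match.

1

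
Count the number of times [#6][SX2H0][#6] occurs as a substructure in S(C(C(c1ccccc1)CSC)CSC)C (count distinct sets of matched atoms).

3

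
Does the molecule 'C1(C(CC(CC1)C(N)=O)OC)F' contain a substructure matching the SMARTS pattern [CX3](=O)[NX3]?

Yes

The pattern [CX3](=O)[NX3] describes a carbonyl carbon bonded to a trivalent nitrogen — an amide.
The molecule carries a primary amide (-C(=O)NH2), whose atoms satisfy every constraint of the query, so the pattern matches.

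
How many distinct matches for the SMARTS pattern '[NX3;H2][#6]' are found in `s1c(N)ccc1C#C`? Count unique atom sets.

[NX3;H2][#6] is the SMARTS for a primary amine: a trivalent nitrogen with two H attached to carbon.
Exactly one fragment in the molecule meets all constraints, giving 1 match.

1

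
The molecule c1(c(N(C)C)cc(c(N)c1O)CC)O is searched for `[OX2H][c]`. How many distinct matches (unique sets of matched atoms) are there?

2

[OX2H][c] is the SMARTS for a phenol: a hydroxyl oxygen attached to an aromatic carbon.
The molecule carries 2 separate instances of a hydroxyl group (-OH) meeting every constraint; each maps to a distinct set of atoms, giving 2 matches.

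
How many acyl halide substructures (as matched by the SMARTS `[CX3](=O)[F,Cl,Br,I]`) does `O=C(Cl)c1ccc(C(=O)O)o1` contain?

1

[CX3](=O)[F,Cl,Br,I] is the SMARTS for an acyl halide: a carbonyl carbon bonded to a halogen.
Exactly one fragment in the molecule meets all constraints, giving 1 match.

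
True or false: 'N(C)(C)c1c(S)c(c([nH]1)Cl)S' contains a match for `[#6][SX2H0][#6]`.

False

The pattern [#6][SX2H0][#6] describes an aliphatic sulfur bridging two carbons with no H on the sulfur — a thioether.
The closest candidate here is a thiol (-SH), but the sulfur has H1, not H0 bridging two carbons. No other fragment satisfies the full query, so there is no match.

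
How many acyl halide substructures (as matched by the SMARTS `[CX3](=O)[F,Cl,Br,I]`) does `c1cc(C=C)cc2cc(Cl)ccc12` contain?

0

[CX3](=O)[F,Cl,Br,I] is the SMARTS for an acyl halide: a carbonyl carbon bonded to a halogen.
The molecule has a chloro substituent, but the Cl is not on a carbonyl carbon; nothing else fits, so there are 0 matches.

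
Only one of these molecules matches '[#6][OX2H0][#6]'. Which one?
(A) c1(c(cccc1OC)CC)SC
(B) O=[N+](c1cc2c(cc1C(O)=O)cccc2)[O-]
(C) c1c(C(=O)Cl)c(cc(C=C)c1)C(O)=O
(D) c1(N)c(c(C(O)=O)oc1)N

[#6][OX2H0][#6] describes an aliphatic oxygen bridging two carbons with no H on the oxygen (an ether).
(A) contains a methoxy ether (-OCH3), which satisfies every atom and bond constraint.
(B) has a carboxylic acid group (-C(=O)OH) but the -OH oxygen has H1; the =O is OX1, not OX2.
(C) has a carboxylic acid group (-C(=O)OH) but the -OH oxygen has H1; the =O is OX1, not OX2.
(D) has a carboxylic acid group (-C(=O)OH) but the -OH oxygen has H1; the =O is OX1, not OX2.
So the answer is (A).

A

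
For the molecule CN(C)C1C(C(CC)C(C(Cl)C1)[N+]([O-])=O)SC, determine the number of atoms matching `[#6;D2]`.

Check the 17 heavy atoms by environment: 5× C (D3) → no; 2× C (D2) → match; 1× S (D2) → no; 4× C (D1) → no; 1× N (D3) → no; 1× Cl (D1) → no; 1× N (charge +1, D3) → no; 1× O (charge -1, D1) → no; 1× O (D1) → no.
That gives 2 matching atoms.

2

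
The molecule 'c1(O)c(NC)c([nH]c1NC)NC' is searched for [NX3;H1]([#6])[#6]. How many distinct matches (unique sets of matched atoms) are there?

3

[NX3;H1]([#6])[#6] is the SMARTS for a secondary amine: a trivalent nitrogen with one H, bonded to two carbons.
The molecule carries 3 separate instances of an N-methylamino group (-NHCH3) meeting every constraint; each maps to a distinct set of atoms, giving 3 matches.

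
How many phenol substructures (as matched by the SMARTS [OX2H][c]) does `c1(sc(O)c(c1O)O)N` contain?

3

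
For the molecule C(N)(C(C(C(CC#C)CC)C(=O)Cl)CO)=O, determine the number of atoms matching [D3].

5

The query [D3] means: atom with exactly three heavy-atom neighbours.
Check the 16 heavy atoms by environment: 4× C (D2) → no; 5× C (D3) → match; 2× C (D1) → no; 3× O (D1) → no; 1× N (D1) → no; 1× Cl (D1) → no.
That gives 5 matching atoms.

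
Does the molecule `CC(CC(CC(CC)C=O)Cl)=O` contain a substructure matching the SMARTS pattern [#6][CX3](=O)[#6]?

The pattern [#6][CX3](=O)[#6] describes a carbonyl carbon (no H) flanked by two carbons — a ketone.
The molecule carries an acetyl/ketone group (-C(=O)CH3), whose atoms satisfy every constraint of the query, so the pattern matches.

Yes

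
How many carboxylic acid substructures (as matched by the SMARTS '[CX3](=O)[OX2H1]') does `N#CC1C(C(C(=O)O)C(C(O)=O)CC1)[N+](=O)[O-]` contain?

2

[CX3](=O)[OX2H1] is the SMARTS for a carboxylic acid: an sp2 carbon double-bonded to O and single-bonded to an -OH oxygen.
The molecule carries 2 separate instances of a carboxylic acid group (-C(=O)OH) meeting every constraint; each maps to a distinct set of atoms, giving 2 matches.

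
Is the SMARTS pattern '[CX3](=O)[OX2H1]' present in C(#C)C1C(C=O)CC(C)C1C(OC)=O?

No

The pattern [CX3](=O)[OX2H1] describes an sp2 carbon double-bonded to O and single-bonded to an -OH oxygen — a carboxylic acid.
The closest candidate here is an aldehyde (-CHO), but there is no singly-bonded oxygen on the carbonyl carbon. No other fragment satisfies the full query, so there is no match.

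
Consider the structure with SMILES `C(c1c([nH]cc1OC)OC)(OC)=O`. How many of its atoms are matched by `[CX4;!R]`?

3

The query [CX4;!R] means: aliphatic carbon with four total connections, not in a ring.
Check the 13 heavy atoms by environment: 1× n (aromatic, X3, in 5-ring) → no; 4× c (aromatic, X3, in 5-ring) → no; 3× O (X2, acyclic) → no; 3× C (X4, acyclic) → match; 1× C (X3, acyclic) → no; 1× O (X1, acyclic) → no.
That gives 3 matching atoms.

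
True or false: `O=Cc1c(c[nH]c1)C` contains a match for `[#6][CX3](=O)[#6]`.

False

The pattern [#6][CX3](=O)[#6] describes a carbonyl carbon (no H) flanked by two carbons — a ketone.
The closest candidate here is an aldehyde (-CHO), but the carbonyl carbon has H1, so it is not flanked by two carbons. No other fragment satisfies the full query, so there is no match.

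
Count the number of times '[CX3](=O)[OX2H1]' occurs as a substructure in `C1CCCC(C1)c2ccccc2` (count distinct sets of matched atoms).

[CX3](=O)[OX2H1] is the SMARTS for a carboxylic acid: an sp2 carbon double-bonded to O and single-bonded to an -OH oxygen.
No fragment in the molecule satisfies every constraint, giving 0 matches.

0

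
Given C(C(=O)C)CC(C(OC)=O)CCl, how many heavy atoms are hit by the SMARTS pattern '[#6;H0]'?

2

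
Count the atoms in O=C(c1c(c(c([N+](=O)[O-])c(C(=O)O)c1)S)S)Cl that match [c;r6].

6

The query [c;r6] means: aromatic carbon that belongs to a six-membered ring.
Check the 17 heavy atoms by environment: 6× c (aromatic, in 6-ring) → match; 2× S (acyclic) → no; 2× C (acyclic) → no; 4× O (acyclic) → no; 1× N (charge +1, acyclic) → no; 1× O (charge -1, acyclic) → no; 1× Cl (acyclic) → no.
That gives 6 matching atoms.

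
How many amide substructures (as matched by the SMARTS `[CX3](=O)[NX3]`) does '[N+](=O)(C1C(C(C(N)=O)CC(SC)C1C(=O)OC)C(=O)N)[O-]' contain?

2

[CX3](=O)[NX3] is the SMARTS for an amide: a carbonyl carbon bonded to a trivalent nitrogen.
The molecule carries 2 separate instances of a primary amide (-C(=O)NH2) meeting every constraint; each maps to a distinct set of atoms, giving 2 matches.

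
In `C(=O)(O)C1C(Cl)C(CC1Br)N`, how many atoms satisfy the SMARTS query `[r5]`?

5

The query [r5] means: r5 matches atoms in a five-membered ring.
Check the 11 heavy atoms by environment: 5× C (in 5-ring) → match; 1× C (acyclic) → no; 2× O (acyclic) → no; 1× Br (acyclic) → no; 1× N (acyclic) → no; 1× Cl (acyclic) → no.
That gives 5 matching atoms.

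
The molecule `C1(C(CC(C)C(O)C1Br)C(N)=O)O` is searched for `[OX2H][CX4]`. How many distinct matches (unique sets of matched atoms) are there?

[OX2H][CX4] is the SMARTS for an aliphatic alcohol: a hydroxyl oxygen bound to an sp3 (X4) carbon.
The molecule carries 2 separate instances of a hydroxyl group (-OH) meeting every constraint; each maps to a distinct set of atoms, giving 2 matches.

2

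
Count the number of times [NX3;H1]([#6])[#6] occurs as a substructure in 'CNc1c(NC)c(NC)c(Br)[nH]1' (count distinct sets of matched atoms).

3

[NX3;H1]([#6])[#6] is the SMARTS for a secondary amine: a trivalent nitrogen with one H, bonded to two carbons.
The molecule carries 3 separate instances of an N-methylamino group (-NHCH3) meeting every constraint; each maps to a distinct set of atoms, giving 3 matches.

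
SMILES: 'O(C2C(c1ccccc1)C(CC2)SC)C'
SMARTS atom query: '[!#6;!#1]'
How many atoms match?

Check the 15 heavy atoms by environment: 7× C → no; 6× c (aromatic) → no; 1× O → match; 1× S → match.
Summing the matching environments: 1 + 1 = 2 matching atoms.

2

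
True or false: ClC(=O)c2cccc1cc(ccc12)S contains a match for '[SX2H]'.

True

The pattern [SX2H] describes an aliphatic sulfur with two connections, one being H — a thiol.
The molecule carries a thiol (-SH), whose atoms satisfy every constraint of the query, so the pattern matches.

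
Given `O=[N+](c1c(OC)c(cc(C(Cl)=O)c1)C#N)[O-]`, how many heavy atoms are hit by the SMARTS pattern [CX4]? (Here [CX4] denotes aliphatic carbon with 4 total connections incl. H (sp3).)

The query [CX4] means: C with X4: aliphatic carbon with exactly 4 total connections (bonds + H).
Check the 16 heavy atoms by environment: 6× c (aromatic, X3) → no; 1× C (X2) → no; 1× N (X1) → no; 1× C (X3) → no; 2× O (X1) → no; 1× Cl (X1) → no; 1× N (charge +1, X3) → no; 1× O (charge -1, X1) → no; 1× O (X2) → no; 1× C (X4) → match.
That gives 1 matching atom.

1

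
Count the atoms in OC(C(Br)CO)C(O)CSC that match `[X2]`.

4

The query [X2] means: any atom with exactly two total connections (bonds + H).
Check the 11 heavy atoms by environment: 6× C (X4) → no; 3× O (X2) → match; 1× Br (X1) → no; 1× S (X2) → match.
Summing the matching environments: 3 + 1 = 4 matching atoms.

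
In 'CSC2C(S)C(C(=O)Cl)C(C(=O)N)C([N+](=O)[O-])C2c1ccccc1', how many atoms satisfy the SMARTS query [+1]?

1

The query [+1] means: atom carrying a +1 formal charge.
Check the 24 heavy atoms by environment: 9× C → no; 3× O → no; 1× N → no; 6× c (aromatic) → no; 1× Cl → no; 2× S → no; 1× N (charge +1) → match; 1× O (charge -1) → no.
That gives 1 matching atom.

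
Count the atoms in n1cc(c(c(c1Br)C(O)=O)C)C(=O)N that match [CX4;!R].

The query [CX4;!R] means: aliphatic carbon with four total connections, not in a ring.
Check the 14 heavy atoms by environment: 1× n (aromatic, X2, in 6-ring) → no; 5× c (aromatic, X3, in 6-ring) → no; 1× C (X4, acyclic) → match; 2× C (X3, acyclic) → no; 2× O (X1, acyclic) → no; 1× N (X3, acyclic) → no; 1× Br (X1, acyclic) → no; 1× O (X2, acyclic) → no.
That gives 1 matching atom.

1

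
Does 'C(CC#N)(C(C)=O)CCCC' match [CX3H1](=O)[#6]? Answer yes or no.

No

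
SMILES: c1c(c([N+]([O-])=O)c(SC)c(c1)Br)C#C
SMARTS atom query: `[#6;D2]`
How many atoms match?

3

Check the 14 heavy atoms by environment: 2× c (aromatic, D2) → match; 4× c (aromatic, D3) → no; 1× S (D2) → no; 2× C (D1) → no; 1× C (D2) → match; 1× Br (D1) → no; 1× N (charge +1, D3) → no; 1× O (charge -1, D1) → no; 1× O (D1) → no.
Summing the matching environments: 2 + 1 = 3 matching atoms.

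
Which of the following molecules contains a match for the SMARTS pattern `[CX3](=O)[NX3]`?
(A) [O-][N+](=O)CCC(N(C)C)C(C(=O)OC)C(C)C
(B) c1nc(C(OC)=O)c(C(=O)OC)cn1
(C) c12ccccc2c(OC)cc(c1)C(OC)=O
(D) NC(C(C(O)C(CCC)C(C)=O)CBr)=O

D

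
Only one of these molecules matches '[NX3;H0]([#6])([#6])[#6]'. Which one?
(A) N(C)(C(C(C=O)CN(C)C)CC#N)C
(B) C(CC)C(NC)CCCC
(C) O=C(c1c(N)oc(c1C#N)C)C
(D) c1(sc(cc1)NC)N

[NX3;H0]([#6])([#6])[#6] describes a trivalent nitrogen with no H, bonded to three carbons (a tertiary amine).
(A) contains a dimethylamino group (-N(CH3)2), which satisfies every atom and bond constraint.
(B) has an N-methylamino group (-NHCH3) but the nitrogen still has one H (H1), not H0.
(C) has a primary amino group (-NH2) but the nitrogen has H2, not H0 with three carbons.
(D) has a primary amino group (-NH2) but the nitrogen has H2, not H0 with three carbons.
So the answer is (A).

A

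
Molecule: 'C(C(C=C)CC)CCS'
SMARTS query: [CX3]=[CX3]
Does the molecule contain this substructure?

Yes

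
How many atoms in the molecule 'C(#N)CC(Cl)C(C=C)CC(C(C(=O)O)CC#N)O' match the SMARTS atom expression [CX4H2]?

3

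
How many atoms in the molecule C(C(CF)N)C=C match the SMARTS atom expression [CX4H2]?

The query [CX4H2] means: sp3 carbon (X4) with exactly two hydrogens.
Check the 7 heavy atoms by environment: 2× C (H2, X4) → match; 1× C (H1, X4) → no; 1× F (H0, X1) → no; 1× N (H2, X3) → no; 1× C (H1, X3) → no; 1× C (H2, X3) → no.
That gives 2 matching atoms.

2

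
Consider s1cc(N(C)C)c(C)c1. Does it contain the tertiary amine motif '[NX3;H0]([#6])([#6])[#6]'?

The pattern [NX3;H0]([#6])([#6])[#6] describes a trivalent nitrogen with no H, bonded to three carbons — a tertiary amine.
The molecule carries a dimethylamino group (-N(CH3)2), whose atoms satisfy every constraint of the query, so the pattern matches.

Yes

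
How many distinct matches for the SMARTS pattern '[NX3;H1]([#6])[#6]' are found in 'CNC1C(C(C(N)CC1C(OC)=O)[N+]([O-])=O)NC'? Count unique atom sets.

[NX3;H1]([#6])[#6] is the SMARTS for a secondary amine: a trivalent nitrogen with one H, bonded to two carbons.
The molecule carries 2 separate instances of an N-methylamino group (-NHCH3) meeting every constraint; each maps to a distinct set of atoms, giving 2 matches.

2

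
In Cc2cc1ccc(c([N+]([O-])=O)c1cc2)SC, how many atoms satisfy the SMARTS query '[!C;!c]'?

4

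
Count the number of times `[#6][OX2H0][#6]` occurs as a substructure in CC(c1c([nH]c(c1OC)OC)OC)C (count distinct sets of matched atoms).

3

[#6][OX2H0][#6] is the SMARTS for an ether: an aliphatic oxygen bridging two carbons with no H on the oxygen.
The molecule carries 3 separate instances of a methoxy ether (-OCH3) meeting every constraint; each maps to a distinct set of atoms, giving 3 matches.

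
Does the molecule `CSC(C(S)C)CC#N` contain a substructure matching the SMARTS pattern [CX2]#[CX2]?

The pattern [CX2]#[CX2] describes a carbon-carbon triple bond — an alkyne.
The closest candidate here is a nitrile (-C#N), but the triple bond is C#N, not C#C. No other fragment satisfies the full query, so there is no match.

No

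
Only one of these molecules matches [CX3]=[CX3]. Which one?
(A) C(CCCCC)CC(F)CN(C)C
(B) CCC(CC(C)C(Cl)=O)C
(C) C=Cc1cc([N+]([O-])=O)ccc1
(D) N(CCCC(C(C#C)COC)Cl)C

[CX3]=[CX3] describes a non-aromatic C=C double bond between two sp2 carbons (an alkene).
(A) has an ethyl group (-CH2CH3) but its C-C bond is a single bond between CX4 carbons, not CX3=CX3.
(B) has an ethyl group (-CH2CH3) but its C-C bond is a single bond between CX4 carbons, not CX3=CX3.
(C) contains a vinyl group (-CH=CH2), which satisfies every atom and bond constraint.
(D) has an ethynyl group (-C#CH) but the C-C bond is a triple bond, not a double bond.
So the answer is (C).

C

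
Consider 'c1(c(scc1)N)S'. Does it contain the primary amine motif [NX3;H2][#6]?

Yes

The pattern [NX3;H2][#6] describes a trivalent nitrogen with two H attached to carbon — a primary amine.
The molecule carries a primary amino group (-NH2), whose atoms satisfy every constraint of the query, so the pattern matches.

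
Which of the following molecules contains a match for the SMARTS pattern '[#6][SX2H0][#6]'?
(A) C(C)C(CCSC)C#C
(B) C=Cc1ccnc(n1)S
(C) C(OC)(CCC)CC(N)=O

[#6][SX2H0][#6] describes an aliphatic sulfur bridging two carbons with no H on the sulfur (a thioether).
(A) contains a methylthio ether (-SCH3), which satisfies every atom and bond constraint.
(B) has a thiol (-SH) but the sulfur has H1, not H0 bridging two carbons.
(C) has a methoxy ether (-OCH3) but the bridging atom is O, not S.
So the answer is (A).

A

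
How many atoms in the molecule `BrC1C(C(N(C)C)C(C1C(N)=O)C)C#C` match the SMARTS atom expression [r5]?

The query [r5] means: r5 matches atoms in a five-membered ring.
Check the 15 heavy atoms by environment: 5× C (in 5-ring) → match; 2× N (acyclic) → no; 6× C (acyclic) → no; 1× Br (acyclic) → no; 1× O (acyclic) → no.
That gives 5 matching atoms.

5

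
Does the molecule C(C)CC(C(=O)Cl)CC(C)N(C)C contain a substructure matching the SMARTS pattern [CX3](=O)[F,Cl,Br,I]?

Yes

The pattern [CX3](=O)[F,Cl,Br,I] describes a carbonyl carbon bonded to a halogen — an acyl halide.
The molecule carries an acyl chloride (-C(=O)Cl), whose atoms satisfy every constraint of the query, so the pattern matches.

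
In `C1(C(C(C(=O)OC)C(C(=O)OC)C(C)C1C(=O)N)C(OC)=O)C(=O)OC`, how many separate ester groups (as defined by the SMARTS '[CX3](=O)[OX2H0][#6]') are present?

4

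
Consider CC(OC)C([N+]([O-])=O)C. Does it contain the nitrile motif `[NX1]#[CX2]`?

The pattern [NX1]#[CX2] describes a nitrogen triple-bonded to a two-connected carbon — a nitrile.
The closest candidate here is a nitro group (-[N+](=O)[O-]), but there is no C#N triple bond. No other fragment satisfies the full query, so there is no match.

No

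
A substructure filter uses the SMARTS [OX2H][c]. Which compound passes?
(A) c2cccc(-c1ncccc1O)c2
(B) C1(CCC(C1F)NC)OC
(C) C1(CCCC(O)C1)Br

A

[OX2H][c] describes a hydroxyl oxygen attached to an aromatic carbon (a phenol).
(A) contains a hydroxyl group (-OH), which satisfies every atom and bond constraint.
(B) has a methoxy ether (-OCH3) but the oxygen has H0, not H1.
(C) has a hydroxyl group (-OH) but the -OH is on an aliphatic carbon, not an aromatic c.
So the answer is (A).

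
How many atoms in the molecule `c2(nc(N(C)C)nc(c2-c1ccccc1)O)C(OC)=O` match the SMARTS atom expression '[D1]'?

The query [D1] means: atom with exactly one heavy-atom neighbour (degree 1).
Check the 20 heavy atoms by environment: 2× n (aromatic, D2) → no; 5× c (aromatic, D3) → no; 1× N (D3) → no; 3× C (D1) → match; 1× C (D3) → no; 2× O (D1) → match; 1× O (D2) → no; 5× c (aromatic, D2) → no.
Summing the matching environments: 3 + 2 = 5 matching atoms.

5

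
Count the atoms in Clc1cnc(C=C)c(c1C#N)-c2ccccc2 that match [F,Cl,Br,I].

The query [F,Cl,Br,I] means: comma = OR; matches any of F, Cl, Br, I.
Check the 17 heavy atoms by environment: 1× n (aromatic) → no; 11× c (aromatic) → no; 1× Cl → match; 3× C → no; 1× N → no.
That gives 1 matching atom.

1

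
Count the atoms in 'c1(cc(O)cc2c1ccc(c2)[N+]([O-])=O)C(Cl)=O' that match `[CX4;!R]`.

The query [CX4;!R] means: aliphatic carbon with four total connections, not in a ring.
Check the 17 heavy atoms by environment: 10× c (aromatic, X3, in 6-ring) → no; 1× N (charge +1, X3, acyclic) → no; 1× O (charge -1, X1, acyclic) → no; 2× O (X1, acyclic) → no; 1× C (X3, acyclic) → no; 1× Cl (X1, acyclic) → no; 1× O (X2, acyclic) → no.
No environment satisfies the query, so 0 matching atoms.

0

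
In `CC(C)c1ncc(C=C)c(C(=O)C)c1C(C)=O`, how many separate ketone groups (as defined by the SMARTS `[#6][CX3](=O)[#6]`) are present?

2

[#6][CX3](=O)[#6] is the SMARTS for a ketone: a carbonyl carbon (no H) flanked by two carbons.
The molecule carries 2 separate instances of an acetyl/ketone group (-C(=O)CH3) meeting every constraint; each maps to a distinct set of atoms, giving 2 matches.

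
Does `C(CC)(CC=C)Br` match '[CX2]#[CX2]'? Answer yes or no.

No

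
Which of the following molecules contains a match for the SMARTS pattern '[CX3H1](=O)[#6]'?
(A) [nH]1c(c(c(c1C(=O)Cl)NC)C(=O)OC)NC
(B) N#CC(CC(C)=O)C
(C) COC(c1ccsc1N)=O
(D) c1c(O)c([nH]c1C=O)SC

D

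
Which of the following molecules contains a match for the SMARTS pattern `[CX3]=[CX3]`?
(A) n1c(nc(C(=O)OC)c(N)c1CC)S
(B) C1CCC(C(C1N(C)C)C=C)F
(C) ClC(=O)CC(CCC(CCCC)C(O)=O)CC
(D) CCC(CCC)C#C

B

[CX3]=[CX3] describes a non-aromatic C=C double bond between two sp2 carbons (an alkene).
(A) has an ethyl group (-CH2CH3) but its C-C bond is a single bond between CX4 carbons, not CX3=CX3.
(B) contains a vinyl group (-CH=CH2), which satisfies every atom and bond constraint.
(C) has an ethyl group (-CH2CH3) but its C-C bond is a single bond between CX4 carbons, not CX3=CX3.
(D) has an ethynyl group (-C#CH) but the C-C bond is a triple bond, not a double bond.
So the answer is (B).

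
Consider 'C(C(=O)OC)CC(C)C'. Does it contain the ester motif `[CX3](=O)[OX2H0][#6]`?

Yes

The pattern [CX3](=O)[OX2H0][#6] describes a carbonyl carbon bonded to an oxygen that is itself bonded to carbon (no H on that O) — an ester.
The molecule carries a methyl-ester group (-C(=O)OCH3), whose atoms satisfy every constraint of the query, so the pattern matches.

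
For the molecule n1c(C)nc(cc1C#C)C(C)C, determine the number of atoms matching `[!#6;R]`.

Check the 12 heavy atoms by environment: 2× n (aromatic, in 6-ring) → match; 4× c (aromatic, in 6-ring) → no; 6× C (acyclic) → no.
That gives 2 matching atoms.

2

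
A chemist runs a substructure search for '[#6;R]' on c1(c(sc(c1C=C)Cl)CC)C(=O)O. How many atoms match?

4

The query [#6;R] means: carbon that is part of a ring.
Check the 13 heavy atoms by environment: 1× s (aromatic, in 5-ring) → no; 4× c (aromatic, in 5-ring) → match; 1× Cl (acyclic) → no; 5× C (acyclic) → no; 2× O (acyclic) → no.
That gives 4 matching atoms.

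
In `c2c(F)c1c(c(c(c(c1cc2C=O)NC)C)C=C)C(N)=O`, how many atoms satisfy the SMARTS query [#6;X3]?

14

Check the 21 heavy atoms by environment: 10× c (aromatic, X3) → match; 4× C (X3) → match; 2× O (X1) → no; 2× N (X3) → no; 2× C (X4) → no; 1× F (X1) → no.
Summing the matching environments: 10 + 4 = 14 matching atoms.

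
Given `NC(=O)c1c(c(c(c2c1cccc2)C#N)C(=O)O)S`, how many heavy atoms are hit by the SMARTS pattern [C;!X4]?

The query [C;!X4] means: aliphatic carbon that does not have four total connections.
Check the 19 heavy atoms by environment: 10× c (aromatic, X3) → no; 1× C (X2) → match; 1× N (X1) → no; 1× S (X2) → no; 2× C (X3) → match; 2× O (X1) → no; 1× O (X2) → no; 1× N (X3) → no.
Summing the matching environments: 1 + 2 = 3 matching atoms.

3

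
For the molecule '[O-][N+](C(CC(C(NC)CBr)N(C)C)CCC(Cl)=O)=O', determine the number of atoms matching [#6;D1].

3

The query [#6;D1] means: carbon bonded to exactly one heavy atom.
Check the 19 heavy atoms by environment: 4× C (D2) → no; 4× C (D3) → no; 1× N (D3) → no; 3× C (D1) → match; 1× Br (D1) → no; 1× N (D2) → no; 1× N (charge +1, D3) → no; 1× O (charge -1, D1) → no; 2× O (D1) → no; 1× Cl (D1) → no.
That gives 3 matching atoms.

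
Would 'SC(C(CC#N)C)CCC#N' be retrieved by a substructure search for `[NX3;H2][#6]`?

The pattern [NX3;H2][#6] describes a trivalent nitrogen with two H attached to carbon — a primary amine.
The closest candidate here is a nitrile (-C#N), but the nitrogen is NX1 (triple-bonded), not NX3 with two H. No other fragment satisfies the full query, so there is no match.

No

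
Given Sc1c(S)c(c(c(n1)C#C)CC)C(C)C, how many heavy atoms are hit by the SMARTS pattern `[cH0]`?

5

The query [cH0] means: aromatic carbon with no attached hydrogen (substituted or ring-fusion).
Check the 15 heavy atoms by environment: 1× n (aromatic, H0) → no; 5× c (aromatic, H0) → match; 2× S (H1) → no; 1× C (H0) → no; 2× C (H1) → no; 1× C (H2) → no; 3× C (H3) → no.
That gives 5 matching atoms.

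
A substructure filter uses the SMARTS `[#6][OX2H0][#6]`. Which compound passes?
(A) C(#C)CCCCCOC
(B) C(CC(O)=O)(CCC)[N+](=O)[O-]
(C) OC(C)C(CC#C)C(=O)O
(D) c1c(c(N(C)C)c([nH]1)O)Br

A

[#6][OX2H0][#6] describes an aliphatic oxygen bridging two carbons with no H on the oxygen (an ether).
(A) contains a methoxy ether (-OCH3), which satisfies every atom and bond constraint.
(B) has a carboxylic acid group (-C(=O)OH) but the -OH oxygen has H1; the =O is OX1, not OX2.
(C) has a hydroxyl group (-OH) but the oxygen has H1, not H0 bridging two carbons.
(D) has a hydroxyl group (-OH) but the oxygen has H1, not H0 bridging two carbons.
So the answer is (A).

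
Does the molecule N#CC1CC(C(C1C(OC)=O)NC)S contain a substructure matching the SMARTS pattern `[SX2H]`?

Yes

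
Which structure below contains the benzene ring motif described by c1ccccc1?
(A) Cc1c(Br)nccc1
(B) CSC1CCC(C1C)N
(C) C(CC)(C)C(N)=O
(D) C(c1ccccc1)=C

D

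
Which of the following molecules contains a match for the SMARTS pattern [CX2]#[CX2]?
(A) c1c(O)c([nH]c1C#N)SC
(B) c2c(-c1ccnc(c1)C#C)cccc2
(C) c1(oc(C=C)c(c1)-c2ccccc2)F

B

[CX2]#[CX2] describes a carbon-carbon triple bond (an alkyne).
(A) has a nitrile (-C#N) but the triple bond is C#N, not C#C.
(B) contains an ethynyl group (-C#CH), which satisfies every atom and bond constraint.
(C) has a vinyl group (-CH=CH2) but the C=C is a double bond; both carbons are CX3, not CX2.
So the answer is (B).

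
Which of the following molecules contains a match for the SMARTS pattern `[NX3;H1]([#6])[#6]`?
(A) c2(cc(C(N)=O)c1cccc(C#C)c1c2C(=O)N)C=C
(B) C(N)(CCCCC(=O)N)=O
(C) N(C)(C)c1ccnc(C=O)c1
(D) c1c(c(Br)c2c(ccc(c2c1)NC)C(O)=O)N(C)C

[NX3;H1]([#6])[#6] describes a trivalent nitrogen with one H, bonded to two carbons (a secondary amine).
(A) has a primary amide (-C(=O)NH2) but the -C(=O)NH2 nitrogen has H2, not H1.
(B) has a primary amide (-C(=O)NH2) but the -C(=O)NH2 nitrogen has H2, not H1.
(C) has a dimethylamino group (-N(CH3)2) but the nitrogen has H0, not H1.
(D) contains an N-methylamino group (-NHCH3), which satisfies every atom and bond constraint.
So the answer is (D).

D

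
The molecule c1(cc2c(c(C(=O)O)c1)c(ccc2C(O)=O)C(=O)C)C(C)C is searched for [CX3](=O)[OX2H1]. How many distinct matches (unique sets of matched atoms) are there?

[CX3](=O)[OX2H1] is the SMARTS for a carboxylic acid: an sp2 carbon double-bonded to O and single-bonded to an -OH oxygen.
The molecule carries 2 separate instances of a carboxylic acid group (-C(=O)OH) meeting every constraint; each maps to a distinct set of atoms, giving 2 matches.

2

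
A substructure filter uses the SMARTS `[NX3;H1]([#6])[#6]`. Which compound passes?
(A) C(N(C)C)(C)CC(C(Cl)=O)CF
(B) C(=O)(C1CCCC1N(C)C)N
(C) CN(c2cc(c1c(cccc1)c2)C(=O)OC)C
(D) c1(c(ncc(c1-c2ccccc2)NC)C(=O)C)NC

[NX3;H1]([#6])[#6] describes a trivalent nitrogen with one H, bonded to two carbons (a secondary amine).
(A) has a dimethylamino group (-N(CH3)2) but the nitrogen has H0, not H1.
(B) has a primary amide (-C(=O)NH2) but the -C(=O)NH2 nitrogen has H2, not H1.
(C) has a dimethylamino group (-N(CH3)2) but the nitrogen has H0, not H1.
(D) contains an N-methylamino group (-NHCH3), which satisfies every atom and bond constraint.
So the answer is (D).

D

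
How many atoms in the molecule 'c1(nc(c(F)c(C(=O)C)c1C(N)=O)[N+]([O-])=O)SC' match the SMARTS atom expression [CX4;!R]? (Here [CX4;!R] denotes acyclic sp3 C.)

2

The query [CX4;!R] means: aliphatic carbon with four total connections, not in a ring.
Check the 18 heavy atoms by environment: 1× n (aromatic, X2, in 6-ring) → no; 5× c (aromatic, X3, in 6-ring) → no; 1× N (charge +1, X3, acyclic) → no; 1× O (charge -1, X1, acyclic) → no; 3× O (X1, acyclic) → no; 1× S (X2, acyclic) → no; 2× C (X4, acyclic) → match; 1× F (X1, acyclic) → no; 2× C (X3, acyclic) → no; 1× N (X3, acyclic) → no.
That gives 2 matching atoms.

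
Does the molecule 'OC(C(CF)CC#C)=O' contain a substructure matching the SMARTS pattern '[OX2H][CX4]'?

The pattern [OX2H][CX4] describes a hydroxyl oxygen bound to an sp3 (X4) carbon — an aliphatic alcohol.
The closest candidate here is a carboxylic acid group (-C(=O)OH), but the -OH is on a CX3 carbonyl carbon, not a CX4 carbon. No other fragment satisfies the full query, so there is no match.

No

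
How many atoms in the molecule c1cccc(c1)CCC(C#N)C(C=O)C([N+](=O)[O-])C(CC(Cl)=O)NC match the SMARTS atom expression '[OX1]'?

The query [OX1] means: aliphatic oxygen with one total connection — typically a carbonyl =O or an oxide.
Check the 25 heavy atoms by environment: 8× C (X4) → no; 2× C (X3) → no; 3× O (X1) → match; 1× Cl (X1) → no; 6× c (aromatic, X3) → no; 1× N (X3) → no; 1× N (charge +1, X3) → no; 1× O (charge -1, X1) → match; 1× C (X2) → no; 1× N (X1) → no.
Summing the matching environments: 3 + 1 = 4 matching atoms.

4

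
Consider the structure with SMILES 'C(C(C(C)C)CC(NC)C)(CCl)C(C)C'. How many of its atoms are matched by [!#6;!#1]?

The query [!#6;!#1] means: not carbon and not hydrogen — any heteroatom.
Check the 15 heavy atoms by environment: 13× C → no; 1× Cl → match; 1× N → match.
Summing the matching environments: 1 + 1 = 2 matching atoms.

2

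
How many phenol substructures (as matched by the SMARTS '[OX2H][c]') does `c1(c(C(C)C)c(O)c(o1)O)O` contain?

[OX2H][c] is the SMARTS for a phenol: a hydroxyl oxygen attached to an aromatic carbon.
The molecule carries 3 separate instances of a hydroxyl group (-OH) meeting every constraint; each maps to a distinct set of atoms, giving 3 matches.

3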